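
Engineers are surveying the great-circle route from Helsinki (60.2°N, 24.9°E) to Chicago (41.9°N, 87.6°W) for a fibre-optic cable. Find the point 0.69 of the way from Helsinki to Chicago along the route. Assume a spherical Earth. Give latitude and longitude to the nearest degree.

≈ 58°N, 69°W

Convert each endpoint to a unit vector on the sphere (x = cos φ cos λ, y = cos φ sin λ, z = sin φ).
The central angle between the endpoints is δ = arccos(p₁·p₂) ≈ 1.117 rad (64.0°).
Interpolate at f = 0.69 with slerp weights a = sin((1−f)δ)/sin δ ≈ 0.378, b = sin(fδ)/sin δ ≈ 0.775.
p = a·p₁ + b·p₂ ≈ (0.194, -0.497, 0.845); φ = arcsin(p_z) ≈ 57.72°, λ = atan2(p_y, p_x) ≈ -68.65°.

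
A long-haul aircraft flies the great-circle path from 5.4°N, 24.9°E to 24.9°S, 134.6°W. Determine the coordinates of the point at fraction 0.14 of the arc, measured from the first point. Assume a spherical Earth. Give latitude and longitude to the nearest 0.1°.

Write both endpoints as unit vectors p₁, p₂ with components (cos φ cos λ, cos φ sin λ, sin φ).
The central angle between the endpoints is δ = arccos(p₁·p₂) ≈ 2.658 rad (152.3°).
Interpolate at f = 0.14 with slerp weights a = sin((1−f)δ)/sin δ ≈ 1.624, b = sin(fδ)/sin δ ≈ 0.782.
p = a·p₁ + b·p₂ ≈ (0.969, 0.176, -0.177); φ = arcsin(p_z) ≈ -10.17°, λ = atan2(p_y, p_x) ≈ 10.27°.

≈ 10.2°S, 10.3°E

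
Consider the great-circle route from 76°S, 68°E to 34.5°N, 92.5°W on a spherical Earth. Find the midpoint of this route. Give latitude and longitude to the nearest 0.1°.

Write both endpoints as unit vectors p₁, p₂ with components (cos φ cos λ, cos φ sin λ, sin φ).
The central angle between the endpoints is δ = arccos(p₁·p₂) ≈ 2.400 rad (137.5°).
Interpolate at f = 1/2 with slerp weights a = sin((1−f)δ)/sin δ ≈ 1.380, b = sin(fδ)/sin δ ≈ 1.380.
p = a·p₁ + b·p₂ ≈ (0.075, -0.827, -0.557); φ = arcsin(p_z) ≈ -33.88°, λ = atan2(p_y, p_x) ≈ -84.78°.

≈ 33.9°S, 84.8°W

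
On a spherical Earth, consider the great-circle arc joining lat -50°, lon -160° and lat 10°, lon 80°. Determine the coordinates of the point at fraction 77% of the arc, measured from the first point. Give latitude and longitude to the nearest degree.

≈ lat -11°, lon 97°

Convert each endpoint to a unit vector on the sphere (x = cos φ cos λ, y = cos φ sin λ, z = sin φ).
The central angle between the endpoints is δ = arccos(p₁·p₂) ≈ 2.037 rad (116.7°).
Interpolate at f = 0.77 with slerp weights a = sin((1−f)δ)/sin δ ≈ 0.506, b = sin(fδ)/sin δ ≈ 1.119.
p = a·p₁ + b·p₂ ≈ (-0.114, 0.975, -0.193); φ = arcsin(p_z) ≈ -11.12°, λ = atan2(p_y, p_x) ≈ 96.67°.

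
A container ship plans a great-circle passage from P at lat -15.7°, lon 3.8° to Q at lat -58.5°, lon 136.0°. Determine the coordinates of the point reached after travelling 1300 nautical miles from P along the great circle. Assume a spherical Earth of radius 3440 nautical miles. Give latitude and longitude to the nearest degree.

Write both endpoints as unit vectors p₁, p₂ with components (cos φ cos λ, cos φ sin λ, sin φ).
The central angle between the endpoints is δ = arccos(p₁·p₂) ≈ 1.678 rad (96.2°). The total great-circle distance is δ·R ≈ 1.678 × 3440 ≈ 5773 nmi, so the target fraction is f = 1300/5773 ≈ 0.225.
Interpolate at f ≈ 0.225 with slerp weights a = sin((1−f)δ)/sin δ ≈ 0.969, b = sin(fδ)/sin δ ≈ 0.371.
p = a·p₁ + b·p₂ ≈ (0.792, 0.197, -0.579); φ = arcsin(p_z) ≈ -35.36°, λ = atan2(p_y, p_x) ≈ 13.94°.

≈ lat -35°, lon 14°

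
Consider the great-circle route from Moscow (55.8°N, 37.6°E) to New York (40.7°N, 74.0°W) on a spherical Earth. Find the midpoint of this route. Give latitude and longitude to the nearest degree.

Convert each endpoint to a unit vector on the sphere (x = cos φ cos λ, y = cos φ sin λ, z = sin φ).
The central angle between the endpoints is δ = arccos(p₁·p₂) ≈ 1.178 rad (67.5°).
Interpolate at f = 1/2 with slerp weights a = sin((1−f)δ)/sin δ ≈ 0.601, b = sin(fδ)/sin δ ≈ 0.601.
p = a·p₁ + b·p₂ ≈ (0.393, -0.232, 0.890); φ = arcsin(p_z) ≈ 62.82°, λ = atan2(p_y, p_x) ≈ -30.53°.

≈ (63°N, 31°W)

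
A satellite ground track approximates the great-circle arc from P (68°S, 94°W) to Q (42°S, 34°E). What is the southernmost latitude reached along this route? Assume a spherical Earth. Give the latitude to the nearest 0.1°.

The great circle lies in the plane with unit normal n̂ = (p₁ × p₂)/|p₁ × p₂|.
Here n̂_z ≈ +0.246; the vertex latitude is φ_max = arccos|n̂_z| ≈ 75.8°.

≈ 75.8°S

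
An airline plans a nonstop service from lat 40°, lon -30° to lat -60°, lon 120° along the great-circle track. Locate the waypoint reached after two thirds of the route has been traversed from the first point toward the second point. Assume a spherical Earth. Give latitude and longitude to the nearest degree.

≈ lat -49°, lon 25°

From cos δ = sin φ₁ sin φ₂ + cos φ₁ cos φ₂ cos Δλ, the central angle is δ ≈ 2.665 rad (152.7°).
Interpolate at f = 2/3 with slerp weights a = sin((1−f)δ)/sin δ ≈ 1.690, b = sin(fδ)/sin δ ≈ 2.132.
p = a·p₁ + b·p₂ ≈ (0.588, 0.276, -0.760); φ = arcsin(p_z) ≈ -49.48°, λ = atan2(p_y, p_x) ≈ 25.13°.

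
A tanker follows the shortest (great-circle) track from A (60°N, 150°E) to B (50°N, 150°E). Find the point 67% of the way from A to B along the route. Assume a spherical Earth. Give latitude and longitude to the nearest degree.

Convert each endpoint to a unit vector on the sphere (x = cos φ cos λ, y = cos φ sin λ, z = sin φ).
The central angle between the endpoints is δ = arccos(p₁·p₂) ≈ 0.175 rad (10.0°).
Interpolate at f = 0.67 with slerp weights a = sin((1−f)δ)/sin δ ≈ 0.331, b = sin(fδ)/sin δ ≈ 0.672.
p = a·p₁ + b·p₂ ≈ (-0.518, 0.299, 0.802); φ = arcsin(p_z) ≈ 53.30°, λ = atan2(p_y, p_x) ≈ 150.00°.

≈ (53°N, 150°E)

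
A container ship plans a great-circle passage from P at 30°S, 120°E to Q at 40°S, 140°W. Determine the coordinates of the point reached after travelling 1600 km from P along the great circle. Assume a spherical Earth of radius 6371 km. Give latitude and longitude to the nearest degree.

≈ 38°S, 134°E

Write both endpoints as unit vectors p₁, p₂ with components (cos φ cos λ, cos φ sin λ, sin φ).
The central angle between the endpoints is δ = arccos(p₁·p₂) ≈ 1.363 rad (78.1°). The total great-circle distance is δ·R ≈ 1.363 × 6371 ≈ 8684 km, so the target fraction is f = 1600/8684 ≈ 0.184.
Interpolate at f ≈ 0.184 with slerp weights a = sin((1−f)δ)/sin δ ≈ 0.916, b = sin(fδ)/sin δ ≈ 0.254.
p = a·p₁ + b·p₂ ≈ (-0.546, 0.562, -0.621); φ = arcsin(p_z) ≈ -38.42°, λ = atan2(p_y, p_x) ≈ 134.15°.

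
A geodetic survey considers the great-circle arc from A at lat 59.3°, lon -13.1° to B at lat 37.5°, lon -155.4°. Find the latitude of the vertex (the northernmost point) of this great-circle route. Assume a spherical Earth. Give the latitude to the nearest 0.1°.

The great circle lies in the plane with unit normal n̂ = (p₁ × p₂)/|p₁ × p₂|.
Here n̂_z ≈ -0.253; the vertex latitude is φ_max = arccos|n̂_z| ≈ 75.3°.
Check via Clairaut: cos φ_max = |cos φ₁| · sin C = cos(59.3°)·sin(29.7°) ≈ 0.253, again giving ≈ 75.3°.

≈ 75.3°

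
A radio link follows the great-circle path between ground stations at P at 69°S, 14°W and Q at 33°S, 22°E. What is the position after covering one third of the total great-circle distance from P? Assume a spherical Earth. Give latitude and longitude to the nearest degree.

From cos δ = sin φ₁ sin φ₂ + cos φ₁ cos φ₂ cos Δλ, the central angle is δ ≈ 0.720 rad (41.3°).
Interpolate at f = 1/3 with slerp weights a = sin((1−f)δ)/sin δ ≈ 0.700, b = sin(fδ)/sin δ ≈ 0.361.
p = a·p₁ + b·p₂ ≈ (0.524, 0.053, -0.850); φ = arcsin(p_z) ≈ -58.23°, λ = atan2(p_y, p_x) ≈ 5.73°.

≈ 58°S, 6°E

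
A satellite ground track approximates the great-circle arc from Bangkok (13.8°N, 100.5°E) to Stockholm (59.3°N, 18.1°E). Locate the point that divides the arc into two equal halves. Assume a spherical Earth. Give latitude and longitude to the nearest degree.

Convert each endpoint to a unit vector on the sphere (x = cos φ cos λ, y = cos φ sin λ, z = sin φ).
The central angle between the endpoints is δ = arccos(p₁·p₂) ≈ 1.297 rad (74.3°).
Interpolate at f = 1/2 with slerp weights a = sin((1−f)δ)/sin δ ≈ 0.627, b = sin(fδ)/sin δ ≈ 0.627.
p = a·p₁ + b·p₂ ≈ (0.193, 0.698, 0.689); φ = arcsin(p_z) ≈ 43.55°, λ = atan2(p_y, p_x) ≈ 74.52°.

≈ (44°N, 75°E)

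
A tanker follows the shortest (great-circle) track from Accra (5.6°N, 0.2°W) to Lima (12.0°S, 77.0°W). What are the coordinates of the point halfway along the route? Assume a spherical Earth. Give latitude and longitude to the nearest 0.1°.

≈ (4.1°S, 38.2°W)

Convert each endpoint to a unit vector on the sphere (x = cos φ cos λ, y = cos φ sin λ, z = sin φ).
The central angle between the endpoints is δ = arccos(p₁·p₂) ≈ 1.367 rad (78.3°).
Interpolate at f = 1/2 with slerp weights a = sin((1−f)δ)/sin δ ≈ 0.645, b = sin(fδ)/sin δ ≈ 0.645.
p = a·p₁ + b·p₂ ≈ (0.784, -0.617, -0.071); φ = arcsin(p_z) ≈ -4.08°, λ = atan2(p_y, p_x) ≈ -38.21°.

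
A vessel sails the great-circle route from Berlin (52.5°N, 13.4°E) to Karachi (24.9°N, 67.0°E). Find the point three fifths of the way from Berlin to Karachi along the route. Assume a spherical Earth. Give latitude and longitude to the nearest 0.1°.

The haversine formula gives a central angle δ ≈ 0.848 rad (48.6°) between the endpoints.
Interpolate at f = 3/5 with slerp weights a = sin((1−f)δ)/sin δ ≈ 0.444, b = sin(fδ)/sin δ ≈ 0.650.
p = a·p₁ + b·p₂ ≈ (0.493, 0.605, 0.625); φ = arcsin(p_z) ≈ 38.71°, λ = atan2(p_y, p_x) ≈ 50.82°.

≈ 38.7°N, 50.8°E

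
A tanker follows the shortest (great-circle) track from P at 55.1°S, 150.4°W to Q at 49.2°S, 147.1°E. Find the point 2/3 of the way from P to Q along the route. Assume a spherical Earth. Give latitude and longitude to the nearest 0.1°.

Write both endpoints as unit vectors p₁, p₂ with components (cos φ cos λ, cos φ sin λ, sin φ).
The central angle between the endpoints is δ = arccos(p₁·p₂) ≈ 0.654 rad (37.5°).
Interpolate at f = 2/3 with slerp weights a = sin((1−f)δ)/sin δ ≈ 0.356, b = sin(fδ)/sin δ ≈ 0.694.
p = a·p₁ + b·p₂ ≈ (-0.558, 0.146, -0.817); φ = arcsin(p_z) ≈ -54.80°, λ = atan2(p_y, p_x) ≈ 165.34°.

≈ 54.8°S, 165.3°E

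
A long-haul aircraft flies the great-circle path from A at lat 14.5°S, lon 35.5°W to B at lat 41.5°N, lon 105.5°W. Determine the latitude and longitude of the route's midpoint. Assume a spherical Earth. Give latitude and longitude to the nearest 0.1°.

≈ lat 16.3°N, lon 65.4°W

Convert each endpoint to a unit vector on the sphere (x = cos φ cos λ, y = cos φ sin λ, z = sin φ).
The central angle between the endpoints is δ = arccos(p₁·p₂) ≈ 1.489 rad (85.3°).
Interpolate at f = 1/2 with slerp weights a = sin((1−f)δ)/sin δ ≈ 0.680, b = sin(fδ)/sin δ ≈ 0.680.
p = a·p₁ + b·p₂ ≈ (0.400, -0.873, 0.280); φ = arcsin(p_z) ≈ 16.27°, λ = atan2(p_y, p_x) ≈ -65.39°.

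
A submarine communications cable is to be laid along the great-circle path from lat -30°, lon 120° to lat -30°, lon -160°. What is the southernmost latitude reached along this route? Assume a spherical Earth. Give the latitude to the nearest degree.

The great circle lies in the plane with unit normal n̂ = (p₁ × p₂)/|p₁ × p₂|.
Here n̂_z ≈ +0.799; the vertex latitude is φ_max = arccos|n̂_z| ≈ 37.0°.
Check via Clairaut: cos φ_max = |cos φ₁| · sin C = cos(30.0°)·sin(112.8°) ≈ 0.799, again giving ≈ 37.0°.

≈ -37°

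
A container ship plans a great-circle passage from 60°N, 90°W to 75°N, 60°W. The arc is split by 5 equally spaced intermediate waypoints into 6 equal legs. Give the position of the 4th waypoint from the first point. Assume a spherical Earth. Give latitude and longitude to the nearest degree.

Write both endpoints as unit vectors p₁, p₂ with components (cos φ cos λ, cos φ sin λ, sin φ).
The central angle between the endpoints is δ = arccos(p₁·p₂) ≈ 0.322 rad (18.5°).
Interpolate at f = 4/6 with slerp weights a = sin((1−f)δ)/sin δ ≈ 0.339, b = sin(fδ)/sin δ ≈ 0.673.
p = a·p₁ + b·p₂ ≈ (0.087, -0.320, 0.943); φ = arcsin(p_z) ≈ 70.62°, λ = atan2(p_y, p_x) ≈ -74.78°.

≈ 71°N, 75°W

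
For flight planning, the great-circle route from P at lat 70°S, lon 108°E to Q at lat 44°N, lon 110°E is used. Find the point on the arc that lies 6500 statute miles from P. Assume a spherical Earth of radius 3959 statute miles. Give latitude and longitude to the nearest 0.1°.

Write both endpoints as unit vectors p₁, p₂ with components (cos φ cos λ, cos φ sin λ, sin φ).
The central angle between the endpoints is δ = arccos(p₁·p₂) ≈ 1.990 rad (114.0°). The total great-circle distance is δ·R ≈ 1.990 × 3959 ≈ 7878 mi, so the target fraction is f = 6500/7878 ≈ 0.825.
Interpolate at f ≈ 0.825 with slerp weights a = sin((1−f)δ)/sin δ ≈ 0.373, b = sin(fδ)/sin δ ≈ 1.092.
p = a·p₁ + b·p₂ ≈ (-0.308, 0.860, 0.408); φ = arcsin(p_z) ≈ 24.06°, λ = atan2(p_y, p_x) ≈ 109.72°.

≈ lat 24.1°N, lon 109.7°E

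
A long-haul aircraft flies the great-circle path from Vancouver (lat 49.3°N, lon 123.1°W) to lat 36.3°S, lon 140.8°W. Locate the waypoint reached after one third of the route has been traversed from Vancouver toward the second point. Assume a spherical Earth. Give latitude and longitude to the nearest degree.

≈ lat 21°N, lon 130°W

Write both endpoints as unit vectors p₁, p₂ with components (cos φ cos λ, cos φ sin λ, sin φ).
The central angle between the endpoints is δ = arccos(p₁·p₂) ≈ 1.519 rad (87.0°).
Interpolate at f = 1/3 with slerp weights a = sin((1−f)δ)/sin δ ≈ 0.849, b = sin(fδ)/sin δ ≈ 0.486.
p = a·p₁ + b·p₂ ≈ (-0.606, -0.711, 0.356); φ = arcsin(p_z) ≈ 20.88°, λ = atan2(p_y, p_x) ≈ -130.42°.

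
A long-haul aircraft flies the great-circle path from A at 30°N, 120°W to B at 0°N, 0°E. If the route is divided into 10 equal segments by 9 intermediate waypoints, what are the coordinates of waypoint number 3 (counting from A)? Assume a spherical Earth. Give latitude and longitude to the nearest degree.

From cos δ = sin φ₁ sin φ₂ + cos φ₁ cos φ₂ cos Δλ, the central angle is δ ≈ 2.019 rad (115.7°).
Interpolate at f = 3/10 with slerp weights a = sin((1−f)δ)/sin δ ≈ 1.096, b = sin(fδ)/sin δ ≈ 0.632.
p = a·p₁ + b·p₂ ≈ (0.157, -0.822, 0.548); φ = arcsin(p_z) ≈ 33.22°, λ = atan2(p_y, p_x) ≈ -79.18°.

≈ 33°N, 79°W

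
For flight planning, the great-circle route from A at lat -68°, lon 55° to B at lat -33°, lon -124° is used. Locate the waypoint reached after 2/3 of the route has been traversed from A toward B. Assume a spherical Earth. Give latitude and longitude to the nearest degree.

≈ lat -59°, lon -124°

Convert each endpoint to a unit vector on the sphere (x = cos φ cos λ, y = cos φ sin λ, z = sin φ).
The central angle between the endpoints is δ = arccos(p₁·p₂) ≈ 1.379 rad (79.0°).
Interpolate at f = 2/3 with slerp weights a = sin((1−f)δ)/sin δ ≈ 0.452, b = sin(fδ)/sin δ ≈ 0.810.
p = a·p₁ + b·p₂ ≈ (-0.283, -0.425, -0.860); φ = arcsin(p_z) ≈ -59.33°, λ = atan2(p_y, p_x) ≈ -123.67°.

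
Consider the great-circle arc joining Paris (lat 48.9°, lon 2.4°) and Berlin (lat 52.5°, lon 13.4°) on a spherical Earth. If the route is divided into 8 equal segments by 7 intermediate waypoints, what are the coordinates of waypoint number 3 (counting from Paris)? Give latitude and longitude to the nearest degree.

Write both endpoints as unit vectors p₁, p₂ with components (cos φ cos λ, cos φ sin λ, sin φ).
The central angle between the endpoints is δ = arccos(p₁·p₂) ≈ 0.137 rad (7.8°).
Interpolate at f = 3/8 with slerp weights a = sin((1−f)δ)/sin δ ≈ 0.626, b = sin(fδ)/sin δ ≈ 0.376.
p = a·p₁ + b·p₂ ≈ (0.634, 0.070, 0.770); φ = arcsin(p_z) ≈ 50.37°, λ = atan2(p_y, p_x) ≈ 6.33°.

≈ lat 50°, lon 6°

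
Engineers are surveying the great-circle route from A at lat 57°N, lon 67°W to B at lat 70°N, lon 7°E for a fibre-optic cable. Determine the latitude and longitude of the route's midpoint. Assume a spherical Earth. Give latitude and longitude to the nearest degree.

Write both endpoints as unit vectors p₁, p₂ with components (cos φ cos λ, cos φ sin λ, sin φ).
The central angle between the endpoints is δ = arccos(p₁·p₂) ≈ 0.575 rad (32.9°).
Interpolate at f = 1/2 with slerp weights a = sin((1−f)δ)/sin δ ≈ 0.521, b = sin(fδ)/sin δ ≈ 0.521.
p = a·p₁ + b·p₂ ≈ (0.288, -0.240, 0.927); φ = arcsin(p_z) ≈ 68.00°, λ = atan2(p_y, p_x) ≈ -39.77°.

≈ lat 68°N, lon 40°W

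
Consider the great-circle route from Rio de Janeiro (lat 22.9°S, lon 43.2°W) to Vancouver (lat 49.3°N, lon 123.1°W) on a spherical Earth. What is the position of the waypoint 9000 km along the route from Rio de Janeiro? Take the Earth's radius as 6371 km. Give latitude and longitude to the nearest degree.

≈ lat 39°N, lon 99°W

Convert each endpoint to a unit vector on the sphere (x = cos φ cos λ, y = cos φ sin λ, z = sin φ).
The central angle between the endpoints is δ = arccos(p₁·p₂) ≈ 1.762 rad (100.9°). The total great-circle distance is δ·R ≈ 1.762 × 6371 ≈ 11223 km, so the target fraction is f = 9000/11223 ≈ 0.802.
Interpolate at f ≈ 0.802 with slerp weights a = sin((1−f)δ)/sin δ ≈ 0.348, b = sin(fδ)/sin δ ≈ 1.006.
p = a·p₁ + b·p₂ ≈ (-0.124, -0.769, 0.627); φ = arcsin(p_z) ≈ 38.83°, λ = atan2(p_y, p_x) ≈ -99.18°.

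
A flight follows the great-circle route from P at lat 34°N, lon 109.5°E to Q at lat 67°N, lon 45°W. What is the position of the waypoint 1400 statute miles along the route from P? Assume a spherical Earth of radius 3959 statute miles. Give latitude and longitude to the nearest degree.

≈ lat 54°N, lon 104°E

From cos δ = sin φ₁ sin φ₂ + cos φ₁ cos φ₂ cos Δλ, the central angle is δ ≈ 1.347 rad (77.2°). The total great-circle distance is δ·R ≈ 1.347 × 3959 ≈ 5331 mi, so the target fraction is f = 1400/5331 ≈ 0.263.
Interpolate at f ≈ 0.263 with slerp weights a = sin((1−f)δ)/sin δ ≈ 0.859, b = sin(fδ)/sin δ ≈ 0.355.
p = a·p₁ + b·p₂ ≈ (-0.140, 0.573, 0.807); φ = arcsin(p_z) ≈ 53.84°, λ = atan2(p_y, p_x) ≈ 103.69°.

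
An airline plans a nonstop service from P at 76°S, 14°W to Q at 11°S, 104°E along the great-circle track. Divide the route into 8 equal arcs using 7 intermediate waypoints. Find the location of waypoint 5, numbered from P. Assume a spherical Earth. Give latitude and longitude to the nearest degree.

≈ 42°S, 95°E

From cos δ = sin φ₁ sin φ₂ + cos φ₁ cos φ₂ cos Δλ, the central angle is δ ≈ 1.497 rad (85.8°).
Interpolate at f = 5/8 with slerp weights a = sin((1−f)δ)/sin δ ≈ 0.534, b = sin(fδ)/sin δ ≈ 0.807.
p = a·p₁ + b·p₂ ≈ (-0.066, 0.738, -0.672); φ = arcsin(p_z) ≈ -42.22°, λ = atan2(p_y, p_x) ≈ 95.14°.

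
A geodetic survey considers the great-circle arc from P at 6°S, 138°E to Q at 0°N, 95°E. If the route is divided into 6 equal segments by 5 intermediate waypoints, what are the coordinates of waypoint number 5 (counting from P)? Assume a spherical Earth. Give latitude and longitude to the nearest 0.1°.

≈ 1.1°S, 102.1°E

Convert each endpoint to a unit vector on the sphere (x = cos φ cos λ, y = cos φ sin λ, z = sin φ).
The central angle between the endpoints is δ = arccos(p₁·p₂) ≈ 0.756 rad (43.3°).
Interpolate at f = 5/6 with slerp weights a = sin((1−f)δ)/sin δ ≈ 0.183, b = sin(fδ)/sin δ ≈ 0.859.
p = a·p₁ + b·p₂ ≈ (-0.210, 0.977, -0.019); φ = arcsin(p_z) ≈ -1.10°, λ = atan2(p_y, p_x) ≈ 102.14°.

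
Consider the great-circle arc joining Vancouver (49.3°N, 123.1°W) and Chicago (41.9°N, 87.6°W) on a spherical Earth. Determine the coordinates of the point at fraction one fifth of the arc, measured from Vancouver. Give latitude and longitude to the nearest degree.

≈ 49°N, 115°W

Write both endpoints as unit vectors p₁, p₂ with components (cos φ cos λ, cos φ sin λ, sin φ).
The central angle between the endpoints is δ = arccos(p₁·p₂) ≈ 0.448 rad (25.7°).
Interpolate at f = 1/5 with slerp weights a = sin((1−f)δ)/sin δ ≈ 0.810, b = sin(fδ)/sin δ ≈ 0.207.
p = a·p₁ + b·p₂ ≈ (-0.282, -0.596, 0.752); φ = arcsin(p_z) ≈ 48.75°, λ = atan2(p_y, p_x) ≈ -115.32°.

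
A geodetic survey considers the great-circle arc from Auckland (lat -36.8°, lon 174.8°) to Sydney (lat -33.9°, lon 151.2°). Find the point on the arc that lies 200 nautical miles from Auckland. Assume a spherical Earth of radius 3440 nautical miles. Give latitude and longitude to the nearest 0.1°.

≈ lat -36.6°, lon 170.6°

From cos δ = sin φ₁ sin φ₂ + cos φ₁ cos φ₂ cos Δλ, the central angle is δ ≈ 0.339 rad (19.4°). The total great-circle distance is δ·R ≈ 0.339 × 3440 ≈ 1166 nmi, so the target fraction is f = 200/1166 ≈ 0.172.
Interpolate at f ≈ 0.172 with slerp weights a = sin((1−f)δ)/sin δ ≈ 0.833, b = sin(fδ)/sin δ ≈ 0.175.
p = a·p₁ + b·p₂ ≈ (-0.792, 0.130, -0.597); φ = arcsin(p_z) ≈ -36.64°, λ = atan2(p_y, p_x) ≈ 170.65°.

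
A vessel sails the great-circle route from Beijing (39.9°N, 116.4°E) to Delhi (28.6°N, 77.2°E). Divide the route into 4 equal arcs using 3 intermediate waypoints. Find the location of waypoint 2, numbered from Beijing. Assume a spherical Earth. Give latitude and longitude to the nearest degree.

The haversine formula gives a central angle δ ≈ 0.593 rad (34.0°) between the endpoints.
Interpolate at f = 2/4 with slerp weights a = sin((1−f)δ)/sin δ ≈ 0.523, b = sin(fδ)/sin δ ≈ 0.523.
p = a·p₁ + b·p₂ ≈ (-0.077, 0.807, 0.586); φ = arcsin(p_z) ≈ 35.85°, λ = atan2(p_y, p_x) ≈ 95.43°.

≈ 36°N, 95°E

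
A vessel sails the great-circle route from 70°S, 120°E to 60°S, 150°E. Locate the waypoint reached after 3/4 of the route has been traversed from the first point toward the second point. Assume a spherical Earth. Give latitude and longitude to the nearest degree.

≈ 63°S, 145°E

Convert each endpoint to a unit vector on the sphere (x = cos φ cos λ, y = cos φ sin λ, z = sin φ).
The central angle between the endpoints is δ = arccos(p₁·p₂) ≈ 0.277 rad (15.9°).
Interpolate at f = 3/4 with slerp weights a = sin((1−f)δ)/sin δ ≈ 0.253, b = sin(fδ)/sin δ ≈ 0.754.
p = a·p₁ + b·p₂ ≈ (-0.370, 0.264, -0.891); φ = arcsin(p_z) ≈ -62.99°, λ = atan2(p_y, p_x) ≈ 144.53°.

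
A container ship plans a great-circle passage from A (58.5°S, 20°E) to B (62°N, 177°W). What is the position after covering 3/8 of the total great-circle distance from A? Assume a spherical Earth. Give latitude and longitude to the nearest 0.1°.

≈ (8.0°S, 72.0°E)

Convert each endpoint to a unit vector on the sphere (x = cos φ cos λ, y = cos φ sin λ, z = sin φ).
The central angle between the endpoints is δ = arccos(p₁·p₂) ≈ 2.983 rad (170.9°).
Interpolate at f = 3/8 with slerp weights a = sin((1−f)δ)/sin δ ≈ 6.053, b = sin(fδ)/sin δ ≈ 5.688.
p = a·p₁ + b·p₂ ≈ (0.305, 0.942, -0.139); φ = arcsin(p_z) ≈ -8.00°, λ = atan2(p_y, p_x) ≈ 72.03°.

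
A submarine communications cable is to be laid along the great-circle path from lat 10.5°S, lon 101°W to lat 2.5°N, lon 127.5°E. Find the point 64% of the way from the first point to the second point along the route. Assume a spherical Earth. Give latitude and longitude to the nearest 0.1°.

≈ lat 6.9°S, lon 173.9°E

Write both endpoints as unit vectors p₁, p₂ with components (cos φ cos λ, cos φ sin λ, sin φ).
The central angle between the endpoints is δ = arccos(p₁·p₂) ≈ 2.290 rad (131.2°).
Interpolate at f = 0.64 with slerp weights a = sin((1−f)δ)/sin δ ≈ 0.976, b = sin(fδ)/sin δ ≈ 1.322.
p = a·p₁ + b·p₂ ≈ (-0.987, 0.106, -0.120); φ = arcsin(p_z) ≈ -6.90°, λ = atan2(p_y, p_x) ≈ 173.88°.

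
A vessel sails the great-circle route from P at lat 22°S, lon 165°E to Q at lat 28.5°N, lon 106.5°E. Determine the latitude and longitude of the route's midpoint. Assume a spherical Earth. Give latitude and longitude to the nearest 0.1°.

The haversine formula gives a central angle δ ≈ 1.321 rad (75.7°) between the endpoints.
Interpolate at f = 1/2 with slerp weights a = sin((1−f)δ)/sin δ ≈ 0.633, b = sin(fδ)/sin δ ≈ 0.633.
p = a·p₁ + b·p₂ ≈ (-0.725, 0.686, 0.065); φ = arcsin(p_z) ≈ 3.72°, λ = atan2(p_y, p_x) ≈ 136.61°.

≈ lat 3.7°N, lon 136.6°E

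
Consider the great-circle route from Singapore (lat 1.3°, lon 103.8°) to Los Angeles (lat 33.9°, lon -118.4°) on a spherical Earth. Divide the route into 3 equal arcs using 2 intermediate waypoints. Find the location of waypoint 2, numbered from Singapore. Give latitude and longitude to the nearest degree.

≈ lat 46°, lon -172°

Write both endpoints as unit vectors p₁, p₂ with components (cos φ cos λ, cos φ sin λ, sin φ).
The central angle between the endpoints is δ = arccos(p₁·p₂) ≈ 2.217 rad (127.0°).
Interpolate at f = 2/3 with slerp weights a = sin((1−f)δ)/sin δ ≈ 0.844, b = sin(fδ)/sin δ ≈ 1.247.
p = a·p₁ + b·p₂ ≈ (-0.693, -0.092, 0.715); φ = arcsin(p_z) ≈ 45.62°, λ = atan2(p_y, p_x) ≈ -172.48°.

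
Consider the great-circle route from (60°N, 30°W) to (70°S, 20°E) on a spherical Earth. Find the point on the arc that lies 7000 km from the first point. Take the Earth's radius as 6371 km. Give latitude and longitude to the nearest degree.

Convert each endpoint to a unit vector on the sphere (x = cos φ cos λ, y = cos φ sin λ, z = sin φ).
The central angle between the endpoints is δ = arccos(p₁·p₂) ≈ 2.352 rad (134.7°). The total great-circle distance is δ·R ≈ 2.352 × 6371 ≈ 14982 km, so the target fraction is f = 7000/14982 ≈ 0.467.
Interpolate at f ≈ 0.467 with slerp weights a = sin((1−f)δ)/sin δ ≈ 1.337, b = sin(fδ)/sin δ ≈ 1.254.
p = a·p₁ + b·p₂ ≈ (0.982, -0.188, -0.020); φ = arcsin(p_z) ≈ -1.15°, λ = atan2(p_y, p_x) ≈ -10.82°.

≈ (1°S, 11°W)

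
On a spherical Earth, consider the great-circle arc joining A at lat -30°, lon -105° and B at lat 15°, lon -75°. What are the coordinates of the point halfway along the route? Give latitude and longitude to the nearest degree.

≈ lat -8°, lon -89°

Convert each endpoint to a unit vector on the sphere (x = cos φ cos λ, y = cos φ sin λ, z = sin φ).
The central angle between the endpoints is δ = arccos(p₁·p₂) ≈ 0.933 rad (53.5°).
Interpolate at f = 1/2 with slerp weights a = sin((1−f)δ)/sin δ ≈ 0.560, b = sin(fδ)/sin δ ≈ 0.560.
p = a·p₁ + b·p₂ ≈ (0.014, -0.991, -0.135); φ = arcsin(p_z) ≈ -7.76°, λ = atan2(p_y, p_x) ≈ -89.16°.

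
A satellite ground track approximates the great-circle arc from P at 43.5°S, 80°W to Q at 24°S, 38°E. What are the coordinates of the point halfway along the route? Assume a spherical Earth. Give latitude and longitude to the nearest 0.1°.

≈ 51.9°S, 10.2°W

From cos δ = sin φ₁ sin φ₂ + cos φ₁ cos φ₂ cos Δλ, the central angle is δ ≈ 1.602 rad (91.8°).
Interpolate at f = 1/2 with slerp weights a = sin((1−f)δ)/sin δ ≈ 0.718, b = sin(fδ)/sin δ ≈ 0.718.
p = a·p₁ + b·p₂ ≈ (0.608, -0.109, -0.787); φ = arcsin(p_z) ≈ -51.88°, λ = atan2(p_y, p_x) ≈ -10.18°.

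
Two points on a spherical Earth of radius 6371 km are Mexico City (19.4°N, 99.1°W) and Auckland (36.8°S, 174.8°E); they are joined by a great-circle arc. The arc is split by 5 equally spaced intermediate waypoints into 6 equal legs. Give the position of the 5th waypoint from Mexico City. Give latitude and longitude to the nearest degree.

≈ 30°S, 167°W

From cos δ = sin φ₁ sin φ₂ + cos φ₁ cos φ₂ cos Δλ, the central angle is δ ≈ 1.719 rad (98.5°).
Interpolate at f = 5/6 with slerp weights a = sin((1−f)δ)/sin δ ≈ 0.286, b = sin(fδ)/sin δ ≈ 1.001.
p = a·p₁ + b·p₂ ≈ (-0.841, -0.193, -0.505); φ = arcsin(p_z) ≈ -30.33°, λ = atan2(p_y, p_x) ≈ -167.05°.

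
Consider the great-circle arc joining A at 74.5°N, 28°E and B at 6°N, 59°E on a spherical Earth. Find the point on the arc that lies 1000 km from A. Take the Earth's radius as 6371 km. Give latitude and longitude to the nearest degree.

Convert each endpoint to a unit vector on the sphere (x = cos φ cos λ, y = cos φ sin λ, z = sin φ).
The central angle between the endpoints is δ = arccos(p₁·p₂) ≈ 1.236 rad (70.8°). The total great-circle distance is δ·R ≈ 1.236 × 6371 ≈ 7875 km, so the target fraction is f = 1000/7875 ≈ 0.127.
Interpolate at f ≈ 0.127 with slerp weights a = sin((1−f)δ)/sin δ ≈ 0.933, b = sin(fδ)/sin δ ≈ 0.166.
p = a·p₁ + b·p₂ ≈ (0.305, 0.258, 0.917); φ = arcsin(p_z) ≈ 66.45°, λ = atan2(p_y, p_x) ≈ 40.25°.

≈ 66°N, 40°E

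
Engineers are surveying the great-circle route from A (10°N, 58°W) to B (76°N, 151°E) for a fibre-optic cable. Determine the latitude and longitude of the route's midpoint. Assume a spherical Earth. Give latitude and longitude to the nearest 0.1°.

Convert each endpoint to a unit vector on the sphere (x = cos φ cos λ, y = cos φ sin λ, z = sin φ).
The central angle between the endpoints is δ = arccos(p₁·p₂) ≈ 1.611 rad (92.3°).
Interpolate at f = 1/2 with slerp weights a = sin((1−f)δ)/sin δ ≈ 0.722, b = sin(fδ)/sin δ ≈ 0.722.
p = a·p₁ + b·p₂ ≈ (0.224, -0.518, 0.826); φ = arcsin(p_z) ≈ 55.64°, λ = atan2(p_y, p_x) ≈ -66.63°.

≈ (55.6°N, 66.6°W)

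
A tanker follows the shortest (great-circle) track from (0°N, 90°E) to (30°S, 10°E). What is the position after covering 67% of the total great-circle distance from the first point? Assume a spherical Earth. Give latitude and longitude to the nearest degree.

≈ (24°S, 40°E)

Convert each endpoint to a unit vector on the sphere (x = cos φ cos λ, y = cos φ sin λ, z = sin φ).
The central angle between the endpoints is δ = arccos(p₁·p₂) ≈ 1.420 rad (81.4°).
Interpolate at f = 0.67 with slerp weights a = sin((1−f)δ)/sin δ ≈ 0.457, b = sin(fδ)/sin δ ≈ 0.824.
p = a·p₁ + b·p₂ ≈ (0.702, 0.581, -0.412); φ = arcsin(p_z) ≈ -24.32°, λ = atan2(p_y, p_x) ≈ 39.58°.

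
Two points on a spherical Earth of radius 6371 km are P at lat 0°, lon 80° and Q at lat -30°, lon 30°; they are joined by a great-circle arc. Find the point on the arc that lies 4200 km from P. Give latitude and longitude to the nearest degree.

≈ lat -22°, lon 48°

The haversine formula gives a central angle δ ≈ 0.980 rad (56.2°) between the endpoints. The total great-circle distance is δ·R ≈ 0.980 × 6371 ≈ 6246 km, so the target fraction is f = 4200/6246 ≈ 0.672.
Interpolate at f ≈ 0.672 with slerp weights a = sin((1−f)δ)/sin δ ≈ 0.380, b = sin(fδ)/sin δ ≈ 0.737.
p = a·p₁ + b·p₂ ≈ (0.619, 0.694, -0.369); φ = arcsin(p_z) ≈ -21.63°, λ = atan2(p_y, p_x) ≈ 48.25°.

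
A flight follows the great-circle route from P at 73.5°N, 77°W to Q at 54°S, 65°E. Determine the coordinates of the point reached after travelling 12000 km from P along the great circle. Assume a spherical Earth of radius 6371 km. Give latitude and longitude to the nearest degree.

From cos δ = sin φ₁ sin φ₂ + cos φ₁ cos φ₂ cos Δλ, the central angle is δ ≈ 2.707 rad (155.1°). The total great-circle distance is δ·R ≈ 2.707 × 6371 ≈ 17249 km, so the target fraction is f = 12000/17249 ≈ 0.696.
Interpolate at f ≈ 0.696 with slerp weights a = sin((1−f)δ)/sin δ ≈ 1.745, b = sin(fδ)/sin δ ≈ 2.262.
p = a·p₁ + b·p₂ ≈ (0.673, 0.722, -0.157); φ = arcsin(p_z) ≈ -9.05°, λ = atan2(p_y, p_x) ≈ 47.00°.

≈ 9°S, 47°E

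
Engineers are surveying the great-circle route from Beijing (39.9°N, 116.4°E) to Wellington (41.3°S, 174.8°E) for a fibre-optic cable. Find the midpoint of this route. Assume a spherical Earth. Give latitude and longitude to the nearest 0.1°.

Convert each endpoint to a unit vector on the sphere (x = cos φ cos λ, y = cos φ sin λ, z = sin φ).
The central angle between the endpoints is δ = arccos(p₁·p₂) ≈ 1.692 rad (97.0°).
Interpolate at f = 1/2 with slerp weights a = sin((1−f)δ)/sin δ ≈ 0.754, b = sin(fδ)/sin δ ≈ 0.754.
p = a·p₁ + b·p₂ ≈ (-0.822, 0.570, -0.014); φ = arcsin(p_z) ≈ -0.80°, λ = atan2(p_y, p_x) ≈ 145.26°.

≈ (0.8°S, 145.3°E)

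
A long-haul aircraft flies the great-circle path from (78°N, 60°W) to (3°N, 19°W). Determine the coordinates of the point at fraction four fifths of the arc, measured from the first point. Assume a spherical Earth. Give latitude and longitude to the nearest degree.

Write both endpoints as unit vectors p₁, p₂ with components (cos φ cos λ, cos φ sin λ, sin φ).
The central angle between the endpoints is δ = arccos(p₁·p₂) ≈ 1.361 rad (78.0°).
Interpolate at f = 4/5 with slerp weights a = sin((1−f)δ)/sin δ ≈ 0.275, b = sin(fδ)/sin δ ≈ 0.906.
p = a·p₁ + b·p₂ ≈ (0.884, -0.344, 0.316); φ = arcsin(p_z) ≈ 18.44°, λ = atan2(p_y, p_x) ≈ -21.27°.

≈ (18°N, 21°W)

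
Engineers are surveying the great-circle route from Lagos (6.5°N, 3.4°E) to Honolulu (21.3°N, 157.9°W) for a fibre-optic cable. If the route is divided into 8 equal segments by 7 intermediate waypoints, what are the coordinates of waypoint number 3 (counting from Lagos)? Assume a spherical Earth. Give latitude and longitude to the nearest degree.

Convert each endpoint to a unit vector on the sphere (x = cos φ cos λ, y = cos φ sin λ, z = sin φ).
The central angle between the endpoints is δ = arccos(p₁·p₂) ≈ 2.560 rad (146.7°).
Interpolate at f = 3/8 with slerp weights a = sin((1−f)δ)/sin δ ≈ 1.820, b = sin(fδ)/sin δ ≈ 1.492.
p = a·p₁ + b·p₂ ≈ (0.518, -0.416, 0.748); φ = arcsin(p_z) ≈ 48.41°, λ = atan2(p_y, p_x) ≈ -38.77°.

≈ 48°N, 39°W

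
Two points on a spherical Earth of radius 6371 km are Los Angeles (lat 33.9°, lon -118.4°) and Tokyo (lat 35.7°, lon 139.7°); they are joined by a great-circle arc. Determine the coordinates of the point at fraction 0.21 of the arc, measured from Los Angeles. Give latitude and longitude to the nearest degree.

≈ lat 42°, lon -137°

Write both endpoints as unit vectors p₁, p₂ with components (cos φ cos λ, cos φ sin λ, sin φ).
The central angle between the endpoints is δ = arccos(p₁·p₂) ≈ 1.383 rad (79.3°).
Interpolate at f = 0.21 with slerp weights a = sin((1−f)δ)/sin δ ≈ 0.904, b = sin(fδ)/sin δ ≈ 0.292.
p = a·p₁ + b·p₂ ≈ (-0.537, -0.507, 0.674); φ = arcsin(p_z) ≈ 42.39°, λ = atan2(p_y, p_x) ≈ -136.68°.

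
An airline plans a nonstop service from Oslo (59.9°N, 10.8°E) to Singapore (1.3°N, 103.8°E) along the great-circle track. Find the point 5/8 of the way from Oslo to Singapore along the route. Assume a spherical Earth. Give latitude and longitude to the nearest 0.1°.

The haversine formula gives a central angle δ ≈ 1.577 rad (90.4°) between the endpoints.
Interpolate at f = 5/8 with slerp weights a = sin((1−f)δ)/sin δ ≈ 0.558, b = sin(fδ)/sin δ ≈ 0.834.
p = a·p₁ + b·p₂ ≈ (0.076, 0.862, 0.501); φ = arcsin(p_z) ≈ 30.09°, λ = atan2(p_y, p_x) ≈ 84.97°.

≈ (30.1°N, 85.0°E)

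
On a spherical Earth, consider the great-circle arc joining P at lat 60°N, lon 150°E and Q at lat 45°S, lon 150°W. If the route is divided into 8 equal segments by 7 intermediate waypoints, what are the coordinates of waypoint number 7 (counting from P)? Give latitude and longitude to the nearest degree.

The haversine formula gives a central angle δ ≈ 2.021 rad (115.8°) between the endpoints.
Interpolate at f = 7/8 with slerp weights a = sin((1−f)δ)/sin δ ≈ 0.278, b = sin(fδ)/sin δ ≈ 1.089.
p = a·p₁ + b·p₂ ≈ (-0.787, -0.316, -0.530); φ = arcsin(p_z) ≈ -31.98°, λ = atan2(p_y, p_x) ≈ -158.15°.

≈ lat 32°S, lon 158°W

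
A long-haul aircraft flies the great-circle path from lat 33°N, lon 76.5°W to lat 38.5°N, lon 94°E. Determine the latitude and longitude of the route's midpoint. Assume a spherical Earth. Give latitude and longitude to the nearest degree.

≈ lat 83°N, lon 14°W

Write both endpoints as unit vectors p₁, p₂ with components (cos φ cos λ, cos φ sin λ, sin φ).
The central angle between the endpoints is δ = arccos(p₁·p₂) ≈ 1.884 rad (108.0°).
Interpolate at f = 1/2 with slerp weights a = sin((1−f)δ)/sin δ ≈ 0.850, b = sin(fδ)/sin δ ≈ 0.850.
p = a·p₁ + b·p₂ ≈ (0.120, -0.030, 0.992); φ = arcsin(p_z) ≈ 82.90°, λ = atan2(p_y, p_x) ≈ -13.84°.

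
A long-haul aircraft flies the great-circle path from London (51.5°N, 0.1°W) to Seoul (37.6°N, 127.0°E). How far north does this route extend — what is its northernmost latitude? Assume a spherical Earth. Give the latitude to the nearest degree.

The great circle lies in the plane with unit normal n̂ = (p₁ × p₂)/|p₁ × p₂|.
Here n̂_z ≈ +0.400; the vertex latitude is φ_max = arccos|n̂_z| ≈ 66.4°.
Check via Clairaut: cos φ_max = |cos φ₁| · sin C = cos(51.5°)·sin(40.0°) ≈ 0.400, again giving ≈ 66.4°.

≈ 66°N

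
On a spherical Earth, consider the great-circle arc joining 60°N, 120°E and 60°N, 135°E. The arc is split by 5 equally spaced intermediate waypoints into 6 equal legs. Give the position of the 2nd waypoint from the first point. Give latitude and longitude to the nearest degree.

Write both endpoints as unit vectors p₁, p₂ with components (cos φ cos λ, cos φ sin λ, sin φ).
The central angle between the endpoints is δ = arccos(p₁·p₂) ≈ 0.131 rad (7.5°).
Interpolate at f = 2/6 with slerp weights a = sin((1−f)δ)/sin δ ≈ 0.668, b = sin(fδ)/sin δ ≈ 0.334.
p = a·p₁ + b·p₂ ≈ (-0.285, 0.407, 0.868); φ = arcsin(p_z) ≈ 60.19°, λ = atan2(p_y, p_x) ≈ 124.99°.

≈ 60°N, 125°E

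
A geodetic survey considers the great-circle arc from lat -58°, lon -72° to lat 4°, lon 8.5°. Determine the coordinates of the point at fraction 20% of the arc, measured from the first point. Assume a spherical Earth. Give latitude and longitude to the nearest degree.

Convert each endpoint to a unit vector on the sphere (x = cos φ cos λ, y = cos φ sin λ, z = sin φ).
The central angle between the endpoints is δ = arccos(p₁·p₂) ≈ 1.543 rad (88.4°).
Interpolate at f = 0.20 with slerp weights a = sin((1−f)δ)/sin δ ≈ 0.944, b = sin(fδ)/sin δ ≈ 0.304.
p = a·p₁ + b·p₂ ≈ (0.454, -0.431, -0.780); φ = arcsin(p_z) ≈ -51.22°, λ = atan2(p_y, p_x) ≈ -43.50°.

≈ lat -51°, lon -43°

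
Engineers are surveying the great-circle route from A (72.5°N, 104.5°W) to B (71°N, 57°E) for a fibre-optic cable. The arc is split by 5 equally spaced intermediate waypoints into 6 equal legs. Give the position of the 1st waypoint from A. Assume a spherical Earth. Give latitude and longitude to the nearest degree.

From cos δ = sin φ₁ sin φ₂ + cos φ₁ cos φ₂ cos Δλ, the central angle is δ ≈ 0.628 rad (36.0°).
Interpolate at f = 1/6 with slerp weights a = sin((1−f)δ)/sin δ ≈ 0.851, b = sin(fδ)/sin δ ≈ 0.178.
p = a·p₁ + b·p₂ ≈ (-0.033, -0.199, 0.979); φ = arcsin(p_z) ≈ 78.36°, λ = atan2(p_y, p_x) ≈ -99.27°.

≈ (78°N, 99°W)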